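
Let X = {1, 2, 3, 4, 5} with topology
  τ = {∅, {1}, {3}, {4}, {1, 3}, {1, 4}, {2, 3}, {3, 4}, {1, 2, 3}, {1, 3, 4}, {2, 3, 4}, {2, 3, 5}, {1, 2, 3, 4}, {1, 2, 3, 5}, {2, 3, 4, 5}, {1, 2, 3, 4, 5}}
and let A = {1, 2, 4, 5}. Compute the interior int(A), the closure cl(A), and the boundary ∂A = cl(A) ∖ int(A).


int(A) = {1, 4}, cl(A) = {1, 2, 4, 5}, ∂A = {2, 5}.

Closed sets in (X, τ) are complements of opens:
  closed(X, τ) = {∅, {1}, {4}, {5}, {1, 4}, {1, 5}, {2, 5}, {4, 5}, {1, 2, 5}, {1, 4, 5}, {2, 3, 5}, {2, 4, 5}, {1, 2, 3, 5}, {1, 2, 4, 5}, {2, 3, 4, 5}, {1, 2, 3, 4, 5}}.
int(A) = ⋃ {U ∈ τ : U ⊆ A}. Opens contained in A: ∅, {1}, {4}, {1, 4}.
Taking the union of these: int(A) = {1, 4}.
cl(A) = ⋂ {C closed : A ⊆ C}. Closed sets containing A: {1, 2, 4, 5}, {1, 2, 3, 4, 5}.
Intersecting these: cl(A) = {1, 2, 4, 5}.
∂A = cl(A) ∖ int(A) = {1, 2, 4, 5} ∖ {1, 4} = {2, 5}.


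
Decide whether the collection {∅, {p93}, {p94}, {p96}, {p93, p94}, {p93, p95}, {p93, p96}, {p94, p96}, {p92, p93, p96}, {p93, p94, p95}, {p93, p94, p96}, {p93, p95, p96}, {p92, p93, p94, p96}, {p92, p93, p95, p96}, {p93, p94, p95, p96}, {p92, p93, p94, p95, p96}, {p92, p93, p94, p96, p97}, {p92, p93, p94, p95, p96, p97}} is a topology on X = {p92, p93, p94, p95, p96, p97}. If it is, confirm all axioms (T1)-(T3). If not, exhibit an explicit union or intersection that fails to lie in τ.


τ IS a topology on X.

Axiom (T1): ∅ ∈ τ? Yes; X ∈ τ? Yes.
Axiom (T2/T3): check pairwise unions and intersections of members of τ.
All pairwise intersections and unions checked — each lies in τ. Therefore τ satisfies (T1), (T2), (T3): it IS a topology on X.


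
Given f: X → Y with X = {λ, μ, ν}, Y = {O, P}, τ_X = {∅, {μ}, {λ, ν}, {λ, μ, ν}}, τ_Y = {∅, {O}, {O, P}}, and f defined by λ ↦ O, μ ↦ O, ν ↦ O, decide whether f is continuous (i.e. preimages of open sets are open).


f IS continuous.

Compute f^{-1}(U) for each U ∈ τ_Y:
  U = ∅: f^{-1}(U) = ∅ ∈ τ_X ✓.
  U = {O}: f^{-1}(U) = {λ, μ, ν} ∈ τ_X ✓.
  U = {O, P}: f^{-1}(U) = {λ, μ, ν} ∈ τ_X ✓.
Every preimage lies in τ_X, so f IS continuous.


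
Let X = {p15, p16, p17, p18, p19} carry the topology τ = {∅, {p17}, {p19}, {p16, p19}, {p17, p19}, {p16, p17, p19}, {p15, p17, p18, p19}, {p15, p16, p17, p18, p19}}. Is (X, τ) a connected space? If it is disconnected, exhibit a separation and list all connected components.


(X, τ) is connected.

Find clopen sets (U ∈ τ with X ∖ U ∈ τ):
  U = ∅, X ∖ U = {p15, p16, p17, p18, p19} — both open, so U is clopen.
  U = {p15, p16, p17, p18, p19}, X ∖ U = ∅ — both open, so U is clopen.
Only trivial clopens (∅ and X) exist, so (X, τ) is connected.
Compute connected components by grouping points that agree on all clopens:
  component: {p15, p16, p17, p18, p19}


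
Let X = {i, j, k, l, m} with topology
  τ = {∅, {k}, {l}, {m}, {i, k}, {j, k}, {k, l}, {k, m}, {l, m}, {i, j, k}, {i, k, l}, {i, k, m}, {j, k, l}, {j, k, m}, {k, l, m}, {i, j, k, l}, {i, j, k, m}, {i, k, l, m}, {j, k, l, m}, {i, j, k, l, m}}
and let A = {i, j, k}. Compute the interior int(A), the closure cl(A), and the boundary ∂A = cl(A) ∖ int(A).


int(A) = {i, j, k}, cl(A) = {i, j, k}, ∂A = ∅.

Closed sets in (X, τ) are complements of opens:
  closed(X, τ) = {∅, {i}, {j}, {l}, {m}, {i, j}, {i, l}, {i, m}, {j, l}, {j, m}, {l, m}, {i, j, k}, {i, j, l}, {i, j, m}, {i, l, m}, {j, l, m}, {i, j, k, l}, {i, j, k, m}, {i, j, l, m}, {i, j, k, l, m}}.
int(A) = ⋃ {U ∈ τ : U ⊆ A}. Opens contained in A: ∅, {k}, {i, k}, {j, k}, {i, j, k}.
Taking the union of these: int(A) = {i, j, k}.
cl(A) = ⋂ {C closed : A ⊆ C}. Closed sets containing A: {i, j, k}, {i, j, k, l}, {i, j, k, m}, {i, j, k, l, m}.
Intersecting these: cl(A) = {i, j, k}.
∂A = cl(A) ∖ int(A) = {i, j, k} ∖ {i, j, k} = ∅.


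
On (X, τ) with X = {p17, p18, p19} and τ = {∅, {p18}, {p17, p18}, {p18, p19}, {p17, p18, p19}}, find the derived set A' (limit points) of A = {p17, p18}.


A' = {p17, p19}

For each x ∈ X, list the open sets U ∈ τ with x ∈ U, then check whether U ∩ (A ∖ {x}) ≠ ∅ for every such U.
  x = p17: opens ∋ x are {p17, p18}, {p17, p18, p19}; each meets A ∖ {p17}, so x IS a limit point.
  x = p18: open {p18} ∋ x has {p18} ∩ (A ∖ {p18}) = ∅, so x is NOT a limit point.
  x = p19: opens ∋ x are {p18, p19}, {p17, p18, p19}; each meets A ∖ {p19}, so x IS a limit point.
Collecting: A' = {p17, p19}.


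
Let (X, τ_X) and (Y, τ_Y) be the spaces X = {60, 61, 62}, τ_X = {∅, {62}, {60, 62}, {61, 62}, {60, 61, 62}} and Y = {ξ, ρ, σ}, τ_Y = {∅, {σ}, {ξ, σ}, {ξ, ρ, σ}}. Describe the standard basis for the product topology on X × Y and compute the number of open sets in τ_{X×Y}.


Basis B = {∅ × ∅, {62} × {σ}, {60, 62} × {σ}, {61, 62} × {σ}, {62} × {ξ, σ}, {60, 61, 62} × {σ}, {62} × {ξ, ρ, σ}, {60, 62} × {ξ, σ}, {61, 62} × {ξ, σ}, {60, 62} × {ξ, ρ, σ}, {60, 61, 62} × {ξ, σ}, {61, 62} × {ξ, ρ, σ}, {60, 61, 62} × {ξ, ρ, σ}}; |τ_{X×Y}| = 30.

Enumerate products U × V with U ∈ τ_X, V ∈ τ_Y (deduplicated):
  ∅ × ∅ = {} (∅)
  {62} × {σ} = {(62,σ)}
  {60, 62} × {σ} = {(60,σ), (62,σ)}
  {61, 62} × {σ} = {(61,σ), (62,σ)}
  {62} × {ξ, σ} = {(62,ξ), (62,σ)}
  {60, 61, 62} × {σ} = {(60,σ), (61,σ), (62,σ)}
  {62} × {ξ, ρ, σ} = {(62,ξ), (62,ρ), (62,σ)}
  {60, 62} × {ξ, σ} = {(60,ξ), (60,σ), (62,ξ), (62,σ)}
  {61, 62} × {ξ, σ} = {(61,ξ), (61,σ), (62,ξ), (62,σ)}
  {60, 62} × {ξ, ρ, σ} = {(60,ξ), (60,ρ), (60,σ), (62,ξ), (62,ρ), (62,σ)}
  {60, 61, 62} × {ξ, σ} = {(60,ξ), (60,σ), (61,ξ), (61,σ), (62,ξ), (62,σ)}
  {61, 62} × {ξ, ρ, σ} = {(61,ξ), (61,ρ), (61,σ), (62,ξ), (62,ρ), (62,σ)}
  {60, 61, 62} × {ξ, ρ, σ} = {(60,ξ), (60,ρ), (60,σ), (61,ξ), (61,ρ), (61,σ), (62,ξ), (62,ρ), (62,σ)}
These 13 distinct sets form the basis B.
Close under arbitrary unions to get τ_{X×Y}; counting gives |τ_{X×Y}| = 30.


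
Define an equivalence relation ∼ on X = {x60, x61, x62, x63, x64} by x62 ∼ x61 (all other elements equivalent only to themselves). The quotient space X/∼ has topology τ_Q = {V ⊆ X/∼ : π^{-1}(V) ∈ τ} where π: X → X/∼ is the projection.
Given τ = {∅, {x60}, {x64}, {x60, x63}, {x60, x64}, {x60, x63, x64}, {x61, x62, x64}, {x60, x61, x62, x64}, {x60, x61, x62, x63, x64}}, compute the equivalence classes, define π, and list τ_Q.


X/∼ = {[x60], [x61=x62], [x63], [x64]}; |τ_Q| = 9.

Equivalence classes: [x60], [x61=x62], [x63], [x64].
Quotient map π: X → X/∼ sends x60 ↦ [x60], x61 ↦ [x61=x62], x62 ↦ [x61=x62], x63 ↦ [x63], x64 ↦ [x64].
For each subset V ⊆ X/∼, compute π^{-1}(V) ⊆ X and check whether π^{-1}(V) ∈ τ. V is open in τ_Q iff π^{-1}(V) ∈ τ.
  V = {}: π^{-1}(V) = ∅ ∈ τ ✓.
  V = {[x60]}: π^{-1}(V) = {x60} ∈ τ ✓.
  V = {[x61=x62]}: π^{-1}(V) = {x61, x62} ∉ τ ✗.
  V = {[x60], [x61=x62]}: π^{-1}(V) = {x60, x61, x62} ∉ τ ✗.
  V = {[x63]}: π^{-1}(V) = {x63} ∉ τ ✗.
  V = {[x60], [x63]}: π^{-1}(V) = {x60, x63} ∈ τ ✓.
  V = {[x61=x62], [x63]}: π^{-1}(V) = {x61, x62, x63} ∉ τ ✗.
  V = {[x60], [x61=x62], [x63]}: π^{-1}(V) = {x60, x61, x62, x63} ∉ τ ✗.
  V = {[x64]}: π^{-1}(V) = {x64} ∈ τ ✓.
  V = {[x60], [x64]}: π^{-1}(V) = {x60, x64} ∈ τ ✓.
  V = {[x61=x62], [x64]}: π^{-1}(V) = {x61, x62, x64} ∈ τ ✓.
  V = {[x60], [x61=x62], [x64]}: π^{-1}(V) = {x60, x61, x62, x64} ∈ τ ✓.
  V = {[x63], [x64]}: π^{-1}(V) = {x63, x64} ∉ τ ✗.
  V = {[x60], [x63], [x64]}: π^{-1}(V) = {x60, x63, x64} ∈ τ ✓.
  V = {[x61=x62], [x63], [x64]}: π^{-1}(V) = {x61, x62, x63, x64} ∉ τ ✗.
  V = {[x60], [x61=x62], [x63], [x64]}: π^{-1}(V) = {x60, x61, x62, x63, x64} ∈ τ ✓.
Open sets in the quotient: τ_Q = {{}, {[x60]}, {[x60], [x63]}, {[x64]}, {[x60], [x64]}, {[x61=x62], [x64]}, {[x60], [x61=x62], [x64]}, {[x60], [x63], [x64]}, {[x60], [x61=x62], [x63], [x64]}} (9 elements).


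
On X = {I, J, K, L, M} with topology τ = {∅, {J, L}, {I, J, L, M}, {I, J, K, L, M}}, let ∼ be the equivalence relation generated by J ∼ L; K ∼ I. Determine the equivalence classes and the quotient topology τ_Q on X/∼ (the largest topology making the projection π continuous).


X/∼ = {[I=K], [J=L], [M]}; |τ_Q| = 3.

Equivalence classes: [I=K], [J=L], [M].
Quotient map π: X → X/∼ sends I ↦ [I=K], J ↦ [J=L], K ↦ [I=K], L ↦ [J=L], M ↦ [M].
For each subset V ⊆ X/∼, compute π^{-1}(V) ⊆ X and check whether π^{-1}(V) ∈ τ. V is open in τ_Q iff π^{-1}(V) ∈ τ.
  V = {}: π^{-1}(V) = ∅ ∈ τ ✓.
  V = {[I=K]}: π^{-1}(V) = {I, K} ∉ τ ✗.
  V = {[J=L]}: π^{-1}(V) = {J, L} ∈ τ ✓.
  V = {[I=K], [J=L]}: π^{-1}(V) = {I, J, K, L} ∉ τ ✗.
  V = {[M]}: π^{-1}(V) = {M} ∉ τ ✗.
  V = {[I=K], [M]}: π^{-1}(V) = {I, K, M} ∉ τ ✗.
  V = {[J=L], [M]}: π^{-1}(V) = {J, L, M} ∉ τ ✗.
  V = {[I=K], [J=L], [M]}: π^{-1}(V) = {I, J, K, L, M} ∈ τ ✓.
Open sets in the quotient: τ_Q = {{}, {[J=L]}, {[I=K], [J=L], [M]}} (3 elements).


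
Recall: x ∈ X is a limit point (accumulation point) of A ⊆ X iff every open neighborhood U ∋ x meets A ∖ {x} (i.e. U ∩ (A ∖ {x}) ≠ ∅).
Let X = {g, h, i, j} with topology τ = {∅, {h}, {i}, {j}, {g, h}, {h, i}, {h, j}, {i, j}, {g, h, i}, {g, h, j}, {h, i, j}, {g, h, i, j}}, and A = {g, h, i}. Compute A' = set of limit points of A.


A' = {g}

For each x ∈ X, list the open sets U ∈ τ with x ∈ U, then check whether U ∩ (A ∖ {x}) ≠ ∅ for every such U.
  x = g: opens ∋ x are {g, h}, {g, h, i}, {g, h, j}, {g, h, i, j}; each meets A ∖ {g}, so x IS a limit point.
  x = h: open {h} ∋ x has {h} ∩ (A ∖ {h}) = ∅, so x is NOT a limit point.
  x = i: open {i} ∋ x has {i} ∩ (A ∖ {i}) = ∅, so x is NOT a limit point.
  x = j: open {j} ∋ x has {j} ∩ (A ∖ {j}) = ∅, so x is NOT a limit point.
Collecting: A' = {g}.


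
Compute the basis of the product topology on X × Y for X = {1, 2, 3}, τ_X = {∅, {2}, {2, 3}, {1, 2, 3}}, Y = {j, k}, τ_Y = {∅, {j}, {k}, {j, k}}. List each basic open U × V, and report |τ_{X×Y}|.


Basis B = {∅ × ∅, {2} × {j}, {2} × {k}, {2} × {j, k}, {2, 3} × {j}, {2, 3} × {k}, {1, 2, 3} × {j}, {1, 2, 3} × {k}, {2, 3} × {j, k}, {1, 2, 3} × {j, k}}; |τ_{X×Y}| = 16.

Enumerate products U × V with U ∈ τ_X, V ∈ τ_Y (deduplicated):
  ∅ × ∅ = {} (∅)
  {2} × {j} = {(2,j)}
  {2} × {k} = {(2,k)}
  {2} × {j, k} = {(2,j), (2,k)}
  {2, 3} × {j} = {(2,j), (3,j)}
  {2, 3} × {k} = {(2,k), (3,k)}
  {1, 2, 3} × {j} = {(1,j), (2,j), (3,j)}
  {1, 2, 3} × {k} = {(1,k), (2,k), (3,k)}
  {2, 3} × {j, k} = {(2,j), (2,k), (3,j), (3,k)}
  {1, 2, 3} × {j, k} = {(1,j), (1,k), (2,j), (2,k), (3,j), (3,k)}
These 10 distinct sets form the basis B.
Close under arbitrary unions to get τ_{X×Y}; counting gives |τ_{X×Y}| = 16.


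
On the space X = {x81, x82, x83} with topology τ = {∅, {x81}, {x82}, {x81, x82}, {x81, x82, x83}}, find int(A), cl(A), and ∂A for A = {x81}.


int(A) = {x81}, cl(A) = {x81, x83}, ∂A = {x83}.

Closed sets in (X, τ) are complements of opens:
  closed(X, τ) = {∅, {x83}, {x81, x83}, {x82, x83}, {x81, x82, x83}}.
int(A) = ⋃ {U ∈ τ : U ⊆ A}. Opens contained in A: ∅, {x81}.
Taking the union of these: int(A) = {x81}.
cl(A) = ⋂ {C closed : A ⊆ C}. Closed sets containing A: {x81, x83}, {x81, x82, x83}.
Intersecting these: cl(A) = {x81, x83}.
∂A = cl(A) ∖ int(A) = {x81, x83} ∖ {x81} = {x83}.


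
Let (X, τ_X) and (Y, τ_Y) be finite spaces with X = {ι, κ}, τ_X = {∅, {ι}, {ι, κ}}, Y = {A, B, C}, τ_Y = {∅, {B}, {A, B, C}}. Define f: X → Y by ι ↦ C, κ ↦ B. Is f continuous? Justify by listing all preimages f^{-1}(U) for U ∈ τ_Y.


f is NOT continuous.

Compute f^{-1}(U) for each U ∈ τ_Y:
  U = ∅: f^{-1}(U) = ∅ ∈ τ_X ✓.
  U = {B}: f^{-1}(U) = {κ} ∉ τ_X ✗.
  U = {A, B, C}: f^{-1}(U) = {ι, κ} ∈ τ_X ✓.
Found U = {B} with f^{-1}(U) = {κ} not in τ_X. Therefore f is NOT continuous.


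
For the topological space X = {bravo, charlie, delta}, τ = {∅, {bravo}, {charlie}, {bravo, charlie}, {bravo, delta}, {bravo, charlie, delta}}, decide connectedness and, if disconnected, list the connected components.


(X, τ) is disconnected; components = [{charlie}, {bravo, delta}].

Find clopen sets (U ∈ τ with X ∖ U ∈ τ):
  U = ∅, X ∖ U = {bravo, charlie, delta} — both open, so U is clopen.
  U = {charlie}, X ∖ U = {bravo, delta} — both open, so U is clopen.
  U = {bravo, delta}, X ∖ U = {charlie} — both open, so U is clopen.
  U = {bravo, charlie, delta}, X ∖ U = ∅ — both open, so U is clopen.
Nontrivial clopen(s) exist: e.g. {bravo, delta}. So (X, τ) is disconnected.
Compute connected components by grouping points that agree on all clopens:
  component: {charlie}
  component: {bravo, delta}


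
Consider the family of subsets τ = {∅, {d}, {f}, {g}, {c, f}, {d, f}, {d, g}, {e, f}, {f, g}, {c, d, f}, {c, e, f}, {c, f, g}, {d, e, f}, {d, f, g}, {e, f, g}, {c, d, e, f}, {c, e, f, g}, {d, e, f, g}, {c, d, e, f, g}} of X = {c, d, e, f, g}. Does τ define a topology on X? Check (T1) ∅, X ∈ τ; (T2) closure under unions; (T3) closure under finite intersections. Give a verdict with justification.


τ is NOT a topology on X.

Axiom (T1): ∅ ∈ τ? Yes; X ∈ τ? Yes.
Axiom (T2/T3): check pairwise unions and intersections of members of τ.
Counterexample for (T2): {d} ∪ {c, f, g} = {c, d, f, g} ∉ τ. Therefore τ is NOT a topology.


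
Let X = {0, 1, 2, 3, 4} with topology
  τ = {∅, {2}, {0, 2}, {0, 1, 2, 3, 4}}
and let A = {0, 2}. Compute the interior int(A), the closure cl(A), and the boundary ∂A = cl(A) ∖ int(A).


int(A) = {0, 2}, cl(A) = {0, 1, 2, 3, 4}, ∂A = {1, 3, 4}.

Closed sets in (X, τ) are complements of opens:
  closed(X, τ) = {∅, {1, 3, 4}, {0, 1, 3, 4}, {0, 1, 2, 3, 4}}.
int(A) = ⋃ {U ∈ τ : U ⊆ A}. Opens contained in A: ∅, {2}, {0, 2}.
Taking the union of these: int(A) = {0, 2}.
cl(A) = ⋂ {C closed : A ⊆ C}. Closed sets containing A: {0, 1, 2, 3, 4}.
Intersecting these: cl(A) = {0, 1, 2, 3, 4}.
∂A = cl(A) ∖ int(A) = {0, 1, 2, 3, 4} ∖ {0, 2} = {1, 3, 4}.


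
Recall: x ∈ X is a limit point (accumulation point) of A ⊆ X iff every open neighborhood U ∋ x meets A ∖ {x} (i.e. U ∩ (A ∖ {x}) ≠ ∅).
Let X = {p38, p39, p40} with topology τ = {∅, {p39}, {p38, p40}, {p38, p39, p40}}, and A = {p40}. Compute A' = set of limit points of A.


A' = {p38}

For each x ∈ X, list the open sets U ∈ τ with x ∈ U, then check whether U ∩ (A ∖ {x}) ≠ ∅ for every such U.
  x = p38: opens ∋ x are {p38, p40}, {p38, p39, p40}; each meets A ∖ {p38}, so x IS a limit point.
  x = p39: open {p39} ∋ x has {p39} ∩ (A ∖ {p39}) = ∅, so x is NOT a limit point.
  x = p40: open {p38, p40} ∋ x has {p38, p40} ∩ (A ∖ {p40}) = ∅, so x is NOT a limit point.
Collecting: A' = {p38}.


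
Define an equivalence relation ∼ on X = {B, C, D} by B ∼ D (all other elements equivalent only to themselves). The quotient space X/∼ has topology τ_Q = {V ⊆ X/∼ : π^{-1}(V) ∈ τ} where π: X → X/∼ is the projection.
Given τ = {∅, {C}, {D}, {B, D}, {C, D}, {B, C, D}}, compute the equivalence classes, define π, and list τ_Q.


X/∼ = {[B=D], [C]}; |τ_Q| = 4.

Equivalence classes: [B=D], [C].
Quotient map π: X → X/∼ sends B ↦ [B=D], C ↦ [C], D ↦ [B=D].
For each subset V ⊆ X/∼, compute π^{-1}(V) ⊆ X and check whether π^{-1}(V) ∈ τ. V is open in τ_Q iff π^{-1}(V) ∈ τ.
  V = {}: π^{-1}(V) = ∅ ∈ τ ✓.
  V = {[B=D]}: π^{-1}(V) = {B, D} ∈ τ ✓.
  V = {[C]}: π^{-1}(V) = {C} ∈ τ ✓.
  V = {[B=D], [C]}: π^{-1}(V) = {B, C, D} ∈ τ ✓.
Open sets in the quotient: τ_Q = {{}, {[B=D]}, {[C]}, {[B=D], [C]}} (4 elements).


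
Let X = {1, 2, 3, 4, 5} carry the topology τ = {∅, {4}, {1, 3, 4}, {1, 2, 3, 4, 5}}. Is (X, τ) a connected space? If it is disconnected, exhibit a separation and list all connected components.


(X, τ) is connected.

Find clopen sets (U ∈ τ with X ∖ U ∈ τ):
  U = ∅, X ∖ U = {1, 2, 3, 4, 5} — both open, so U is clopen.
  U = {1, 2, 3, 4, 5}, X ∖ U = ∅ — both open, so U is clopen.
Only trivial clopens (∅ and X) exist, so (X, τ) is connected.
Compute connected components by grouping points that agree on all clopens:
  component: {1, 2, 3, 4, 5}


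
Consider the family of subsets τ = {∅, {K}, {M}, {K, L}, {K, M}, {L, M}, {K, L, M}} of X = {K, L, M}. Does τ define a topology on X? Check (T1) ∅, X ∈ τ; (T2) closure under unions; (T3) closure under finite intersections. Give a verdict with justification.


τ is NOT a topology on X.

Axiom (T1): ∅ ∈ τ? Yes; X ∈ τ? Yes.
Axiom (T2/T3): check pairwise unions and intersections of members of τ.
Counterexample for (T3): {K, L} ∩ {L, M} = {L} ∉ τ. Therefore τ is NOT a topology.


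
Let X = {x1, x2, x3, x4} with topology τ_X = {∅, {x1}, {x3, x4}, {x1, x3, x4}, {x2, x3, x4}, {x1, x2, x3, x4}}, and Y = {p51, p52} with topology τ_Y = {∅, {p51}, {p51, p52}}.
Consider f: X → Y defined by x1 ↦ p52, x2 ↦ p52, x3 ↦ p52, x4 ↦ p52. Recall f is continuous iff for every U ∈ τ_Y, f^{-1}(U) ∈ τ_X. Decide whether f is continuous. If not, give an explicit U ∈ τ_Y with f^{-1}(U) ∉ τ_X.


f IS continuous.

Compute f^{-1}(U) for each U ∈ τ_Y:
  U = ∅: f^{-1}(U) = ∅ ∈ τ_X ✓.
  U = {p51}: f^{-1}(U) = ∅ ∈ τ_X ✓.
  U = {p51, p52}: f^{-1}(U) = {x1, x2, x3, x4} ∈ τ_X ✓.
Every preimage lies in τ_X, so f IS continuous.


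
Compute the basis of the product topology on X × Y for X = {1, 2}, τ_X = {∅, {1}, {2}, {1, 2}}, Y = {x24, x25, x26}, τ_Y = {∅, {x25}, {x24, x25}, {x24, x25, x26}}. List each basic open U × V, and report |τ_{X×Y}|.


Basis B = {∅ × ∅, {1} × {x25}, {2} × {x25}, {1} × {x24, x25}, {1, 2} × {x25}, {2} × {x24, x25}, {1} × {x24, x25, x26}, {2} × {x24, x25, x26}, {1, 2} × {x24, x25}, {1, 2} × {x24, x25, x26}}; |τ_{X×Y}| = 16.

Enumerate products U × V with U ∈ τ_X, V ∈ τ_Y (deduplicated):
  ∅ × ∅ = {} (∅)
  {1} × {x25} = {(1,x25)}
  {2} × {x25} = {(2,x25)}
  {1} × {x24, x25} = {(1,x24), (1,x25)}
  {1, 2} × {x25} = {(1,x25), (2,x25)}
  {2} × {x24, x25} = {(2,x24), (2,x25)}
  {1} × {x24, x25, x26} = {(1,x24), (1,x25), (1,x26)}
  {2} × {x24, x25, x26} = {(2,x24), (2,x25), (2,x26)}
  {1, 2} × {x24, x25} = {(1,x24), (1,x25), (2,x24), (2,x25)}
  {1, 2} × {x24, x25, x26} = {(1,x24), (1,x25), (1,x26), (2,x24), (2,x25), (2,x26)}
These 10 distinct sets form the basis B.
Close under arbitrary unions to get τ_{X×Y}; counting gives |τ_{X×Y}| = 16.


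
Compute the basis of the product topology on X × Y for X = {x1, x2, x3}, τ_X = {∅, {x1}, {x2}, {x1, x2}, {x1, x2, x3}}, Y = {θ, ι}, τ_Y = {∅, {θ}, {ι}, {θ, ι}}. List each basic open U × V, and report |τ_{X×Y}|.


Basis B = {∅ × ∅, {x1} × {θ}, {x1} × {ι}, {x2} × {θ}, {x2} × {ι}, {x1} × {θ, ι}, {x1, x2} × {θ}, {x1, x2} × {ι}, {x2} × {θ, ι}, {x1, x2, x3} × {θ}, {x1, x2, x3} × {ι}, {x1, x2} × {θ, ι}, {x1, x2, x3} × {θ, ι}}; |τ_{X×Y}| = 25.

Enumerate products U × V with U ∈ τ_X, V ∈ τ_Y (deduplicated):
  ∅ × ∅ = {} (∅)
  {x1} × {θ} = {(x1,θ)}
  {x1} × {ι} = {(x1,ι)}
  {x2} × {θ} = {(x2,θ)}
  {x2} × {ι} = {(x2,ι)}
  {x1} × {θ, ι} = {(x1,θ), (x1,ι)}
  {x1, x2} × {θ} = {(x1,θ), (x2,θ)}
  {x1, x2} × {ι} = {(x1,ι), (x2,ι)}
  {x2} × {θ, ι} = {(x2,θ), (x2,ι)}
  {x1, x2, x3} × {θ} = {(x1,θ), (x2,θ), (x3,θ)}
  {x1, x2, x3} × {ι} = {(x1,ι), (x2,ι), (x3,ι)}
  {x1, x2} × {θ, ι} = {(x1,θ), (x1,ι), (x2,θ), (x2,ι)}
  {x1, x2, x3} × {θ, ι} = {(x1,θ), (x1,ι), (x2,θ), (x2,ι), (x3,θ), (x3,ι)}
These 13 distinct sets form the basis B.
Close under arbitrary unions to get τ_{X×Y}; counting gives |τ_{X×Y}| = 25.


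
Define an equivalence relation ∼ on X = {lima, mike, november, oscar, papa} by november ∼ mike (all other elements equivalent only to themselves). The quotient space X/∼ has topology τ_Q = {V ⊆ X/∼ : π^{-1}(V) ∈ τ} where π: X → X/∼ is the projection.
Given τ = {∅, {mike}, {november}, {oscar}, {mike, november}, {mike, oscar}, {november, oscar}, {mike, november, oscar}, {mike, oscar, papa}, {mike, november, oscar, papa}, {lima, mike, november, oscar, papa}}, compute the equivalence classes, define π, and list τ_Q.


X/∼ = {[lima], [mike=november], [oscar], [papa]}; |τ_Q| = 6.

Equivalence classes: [lima], [mike=november], [oscar], [papa].
Quotient map π: X → X/∼ sends lima ↦ [lima], mike ↦ [mike=november], november ↦ [mike=november], oscar ↦ [oscar], papa ↦ [papa].
For each subset V ⊆ X/∼, compute π^{-1}(V) ⊆ X and check whether π^{-1}(V) ∈ τ. V is open in τ_Q iff π^{-1}(V) ∈ τ.
  V = {}: π^{-1}(V) = ∅ ∈ τ ✓.
  V = {[lima]}: π^{-1}(V) = {lima} ∉ τ ✗.
  V = {[mike=november]}: π^{-1}(V) = {mike, november} ∈ τ ✓.
  V = {[lima], [mike=november]}: π^{-1}(V) = {lima, mike, november} ∉ τ ✗.
  V = {[oscar]}: π^{-1}(V) = {oscar} ∈ τ ✓.
  V = {[lima], [oscar]}: π^{-1}(V) = {lima, oscar} ∉ τ ✗.
  V = {[mike=november], [oscar]}: π^{-1}(V) = {mike, november, oscar} ∈ τ ✓.
  V = {[lima], [mike=november], [oscar]}: π^{-1}(V) = {lima, mike, november, oscar} ∉ τ ✗.
  V = {[papa]}: π^{-1}(V) = {papa} ∉ τ ✗.
  V = {[lima], [papa]}: π^{-1}(V) = {lima, papa} ∉ τ ✗.
  V = {[mike=november], [papa]}: π^{-1}(V) = {mike, november, papa} ∉ τ ✗.
  V = {[lima], [mike=november], [papa]}: π^{-1}(V) = {lima, mike, november, papa} ∉ τ ✗.
  V = {[oscar], [papa]}: π^{-1}(V) = {oscar, papa} ∉ τ ✗.
  V = {[lima], [oscar], [papa]}: π^{-1}(V) = {lima, oscar, papa} ∉ τ ✗.
  V = {[mike=november], [oscar], [papa]}: π^{-1}(V) = {mike, november, oscar, papa} ∈ τ ✓.
  V = {[lima], [mike=november], [oscar], [papa]}: π^{-1}(V) = {lima, mike, november, oscar, papa} ∈ τ ✓.
Open sets in the quotient: τ_Q = {{}, {[mike=november]}, {[oscar]}, {[mike=november], [oscar]}, {[mike=november], [oscar], [papa]}, {[lima], [mike=november], [oscar], [papa]}} (6 elements).


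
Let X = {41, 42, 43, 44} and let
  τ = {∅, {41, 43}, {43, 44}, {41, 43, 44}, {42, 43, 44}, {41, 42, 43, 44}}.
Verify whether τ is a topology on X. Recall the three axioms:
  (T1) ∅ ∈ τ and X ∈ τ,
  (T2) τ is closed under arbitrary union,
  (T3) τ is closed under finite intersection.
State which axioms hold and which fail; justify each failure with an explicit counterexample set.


τ is NOT a topology on X.

Axiom (T1): ∅ ∈ τ? Yes; X ∈ τ? Yes.
Axiom (T2/T3): check pairwise unions and intersections of members of τ.
Counterexample for (T3): {41, 43} ∩ {43, 44} = {43} ∉ τ. Therefore τ is NOT a topology.


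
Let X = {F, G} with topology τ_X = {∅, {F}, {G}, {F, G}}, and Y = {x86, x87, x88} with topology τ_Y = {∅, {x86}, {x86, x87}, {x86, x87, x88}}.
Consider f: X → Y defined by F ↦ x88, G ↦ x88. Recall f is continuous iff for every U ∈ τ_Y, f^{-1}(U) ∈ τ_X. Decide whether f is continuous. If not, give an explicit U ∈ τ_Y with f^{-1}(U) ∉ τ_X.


f IS continuous.

Compute f^{-1}(U) for each U ∈ τ_Y:
  U = ∅: f^{-1}(U) = ∅ ∈ τ_X ✓.
  U = {x86}: f^{-1}(U) = ∅ ∈ τ_X ✓.
  U = {x86, x87}: f^{-1}(U) = ∅ ∈ τ_X ✓.
  U = {x86, x87, x88}: f^{-1}(U) = {F, G} ∈ τ_X ✓.
Every preimage lies in τ_X, so f IS continuous.


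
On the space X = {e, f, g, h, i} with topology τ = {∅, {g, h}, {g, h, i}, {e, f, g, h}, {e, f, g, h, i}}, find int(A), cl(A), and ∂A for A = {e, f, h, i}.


int(A) = ∅, cl(A) = {e, f, g, h, i}, ∂A = {e, f, g, h, i}.

Closed sets in (X, τ) are complements of opens:
  closed(X, τ) = {∅, {i}, {e, f}, {e, f, i}, {e, f, g, h, i}}.
int(A) = ⋃ {U ∈ τ : U ⊆ A}. Opens contained in A: ∅.
Taking the union of these: int(A) = ∅.
cl(A) = ⋂ {C closed : A ⊆ C}. Closed sets containing A: {e, f, g, h, i}.
Intersecting these: cl(A) = {e, f, g, h, i}.
∂A = cl(A) ∖ int(A) = {e, f, g, h, i} ∖ ∅ = {e, f, g, h, i}.


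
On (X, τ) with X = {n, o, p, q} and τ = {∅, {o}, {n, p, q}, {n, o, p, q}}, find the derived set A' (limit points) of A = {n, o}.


A' = {p, q}

For each x ∈ X, list the open sets U ∈ τ with x ∈ U, then check whether U ∩ (A ∖ {x}) ≠ ∅ for every such U.
  x = n: open {n, p, q} ∋ x has {n, p, q} ∩ (A ∖ {n}) = ∅, so x is NOT a limit point.
  x = o: open {o} ∋ x has {o} ∩ (A ∖ {o}) = ∅, so x is NOT a limit point.
  x = p: opens ∋ x are {n, p, q}, {n, o, p, q}; each meets A ∖ {p}, so x IS a limit point.
  x = q: opens ∋ x are {n, p, q}, {n, o, p, q}; each meets A ∖ {q}, so x IS a limit point.
Collecting: A' = {p, q}.


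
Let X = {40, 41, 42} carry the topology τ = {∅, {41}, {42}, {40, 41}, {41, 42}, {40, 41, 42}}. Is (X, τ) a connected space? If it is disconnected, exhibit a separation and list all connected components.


(X, τ) is disconnected; components = [{42}, {40, 41}].

Find clopen sets (U ∈ τ with X ∖ U ∈ τ):
  U = ∅, X ∖ U = {40, 41, 42} — both open, so U is clopen.
  U = {42}, X ∖ U = {40, 41} — both open, so U is clopen.
  U = {40, 41}, X ∖ U = {42} — both open, so U is clopen.
  U = {40, 41, 42}, X ∖ U = ∅ — both open, so U is clopen.
Nontrivial clopen(s) exist: e.g. {40, 41}. So (X, τ) is disconnected.
Compute connected components by grouping points that agree on all clopens:
  component: {42}
  component: {40, 41}


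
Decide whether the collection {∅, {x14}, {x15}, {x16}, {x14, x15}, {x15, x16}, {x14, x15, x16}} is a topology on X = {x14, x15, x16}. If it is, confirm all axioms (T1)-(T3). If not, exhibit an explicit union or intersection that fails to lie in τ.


τ is NOT a topology on X.

Axiom (T1): ∅ ∈ τ? Yes; X ∈ τ? Yes.
Axiom (T2/T3): check pairwise unions and intersections of members of τ.
Counterexample for (T2): {x14} ∪ {x16} = {x14, x16} ∉ τ. Therefore τ is NOT a topology.


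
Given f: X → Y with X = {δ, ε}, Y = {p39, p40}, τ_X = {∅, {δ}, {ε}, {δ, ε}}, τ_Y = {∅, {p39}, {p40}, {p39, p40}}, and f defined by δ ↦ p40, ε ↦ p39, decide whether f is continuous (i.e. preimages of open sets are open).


f IS continuous.

Compute f^{-1}(U) for each U ∈ τ_Y:
  U = ∅: f^{-1}(U) = ∅ ∈ τ_X ✓.
  U = {p39}: f^{-1}(U) = {ε} ∈ τ_X ✓.
  U = {p40}: f^{-1}(U) = {δ} ∈ τ_X ✓.
  U = {p39, p40}: f^{-1}(U) = {δ, ε} ∈ τ_X ✓.
Every preimage lies in τ_X, so f IS continuous.


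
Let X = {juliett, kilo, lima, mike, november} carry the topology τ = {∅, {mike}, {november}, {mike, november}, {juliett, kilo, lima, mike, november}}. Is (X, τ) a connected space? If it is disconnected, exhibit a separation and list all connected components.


(X, τ) is connected.

Find clopen sets (U ∈ τ with X ∖ U ∈ τ):
  U = ∅, X ∖ U = {juliett, kilo, lima, mike, november} — both open, so U is clopen.
  U = {juliett, kilo, lima, mike, november}, X ∖ U = ∅ — both open, so U is clopen.
Only trivial clopens (∅ and X) exist, so (X, τ) is connected.
Compute connected components by grouping points that agree on all clopens:
  component: {juliett, kilo, lima, mike, november}


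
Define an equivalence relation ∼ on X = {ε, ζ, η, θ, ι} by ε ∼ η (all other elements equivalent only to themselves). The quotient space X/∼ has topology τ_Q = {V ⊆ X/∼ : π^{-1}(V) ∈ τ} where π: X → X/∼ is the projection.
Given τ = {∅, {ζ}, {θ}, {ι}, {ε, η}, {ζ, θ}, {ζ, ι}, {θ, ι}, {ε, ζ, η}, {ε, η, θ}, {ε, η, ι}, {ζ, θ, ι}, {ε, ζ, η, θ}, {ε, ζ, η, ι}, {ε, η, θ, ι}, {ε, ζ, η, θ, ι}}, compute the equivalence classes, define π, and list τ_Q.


X/∼ = {[ε=η], [ζ], [θ], [ι]}; |τ_Q| = 16.

Equivalence classes: [ε=η], [ζ], [θ], [ι].
Quotient map π: X → X/∼ sends ε ↦ [ε=η], ζ ↦ [ζ], η ↦ [ε=η], θ ↦ [θ], ι ↦ [ι].
For each subset V ⊆ X/∼, compute π^{-1}(V) ⊆ X and check whether π^{-1}(V) ∈ τ. V is open in τ_Q iff π^{-1}(V) ∈ τ.
  V = {}: π^{-1}(V) = ∅ ∈ τ ✓.
  V = {[ε=η]}: π^{-1}(V) = {ε, η} ∈ τ ✓.
  V = {[ζ]}: π^{-1}(V) = {ζ} ∈ τ ✓.
  V = {[ε=η], [ζ]}: π^{-1}(V) = {ε, ζ, η} ∈ τ ✓.
  V = {[θ]}: π^{-1}(V) = {θ} ∈ τ ✓.
  V = {[ε=η], [θ]}: π^{-1}(V) = {ε, η, θ} ∈ τ ✓.
  V = {[ζ], [θ]}: π^{-1}(V) = {ζ, θ} ∈ τ ✓.
  V = {[ε=η], [ζ], [θ]}: π^{-1}(V) = {ε, ζ, η, θ} ∈ τ ✓.
  V = {[ι]}: π^{-1}(V) = {ι} ∈ τ ✓.
  V = {[ε=η], [ι]}: π^{-1}(V) = {ε, η, ι} ∈ τ ✓.
  V = {[ζ], [ι]}: π^{-1}(V) = {ζ, ι} ∈ τ ✓.
  V = {[ε=η], [ζ], [ι]}: π^{-1}(V) = {ε, ζ, η, ι} ∈ τ ✓.
  V = {[θ], [ι]}: π^{-1}(V) = {θ, ι} ∈ τ ✓.
  V = {[ε=η], [θ], [ι]}: π^{-1}(V) = {ε, η, θ, ι} ∈ τ ✓.
  V = {[ζ], [θ], [ι]}: π^{-1}(V) = {ζ, θ, ι} ∈ τ ✓.
  V = {[ε=η], [ζ], [θ], [ι]}: π^{-1}(V) = {ε, ζ, η, θ, ι} ∈ τ ✓.
Open sets in the quotient: τ_Q = {{}, {[ε=η]}, {[ζ]}, {[ε=η], [ζ]}, {[θ]}, {[ε=η], [θ]}, {[ζ], [θ]}, {[ε=η], [ζ], [θ]}, {[ι]}, {[ε=η], [ι]}, {[ζ], [ι]}, {[ε=η], [ζ], [ι]}, {[θ], [ι]}, {[ε=η], [θ], [ι]}, {[ζ], [θ], [ι]}, {[ε=η], [ζ], [θ], [ι]}} (16 elements).


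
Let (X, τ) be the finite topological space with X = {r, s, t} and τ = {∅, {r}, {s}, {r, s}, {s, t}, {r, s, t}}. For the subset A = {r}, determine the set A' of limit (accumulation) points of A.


A' = ∅

For each x ∈ X, list the open sets U ∈ τ with x ∈ U, then check whether U ∩ (A ∖ {x}) ≠ ∅ for every such U.
  x = r: open {r} ∋ x has {r} ∩ (A ∖ {r}) = ∅, so x is NOT a limit point.
  x = s: open {s} ∋ x has {s} ∩ (A ∖ {s}) = ∅, so x is NOT a limit point.
  x = t: open {s, t} ∋ x has {s, t} ∩ (A ∖ {t}) = ∅, so x is NOT a limit point.
Collecting: A' = ∅.


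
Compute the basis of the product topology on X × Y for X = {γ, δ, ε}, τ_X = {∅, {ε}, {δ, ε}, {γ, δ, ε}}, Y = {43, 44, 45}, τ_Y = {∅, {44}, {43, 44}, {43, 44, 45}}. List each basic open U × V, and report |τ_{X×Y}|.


Basis B = {∅ × ∅, {ε} × {44}, {δ, ε} × {44}, {ε} × {43, 44}, {γ, δ, ε} × {44}, {ε} × {43, 44, 45}, {δ, ε} × {43, 44}, {γ, δ, ε} × {43, 44}, {δ, ε} × {43, 44, 45}, {γ, δ, ε} × {43, 44, 45}}; |τ_{X×Y}| = 20.

Enumerate products U × V with U ∈ τ_X, V ∈ τ_Y (deduplicated):
  ∅ × ∅ = {} (∅)
  {ε} × {44} = {(ε,44)}
  {δ, ε} × {44} = {(δ,44), (ε,44)}
  {ε} × {43, 44} = {(ε,43), (ε,44)}
  {γ, δ, ε} × {44} = {(γ,44), (δ,44), (ε,44)}
  {ε} × {43, 44, 45} = {(ε,43), (ε,44), (ε,45)}
  {δ, ε} × {43, 44} = {(δ,43), (δ,44), (ε,43), (ε,44)}
  {γ, δ, ε} × {43, 44} = {(γ,43), (γ,44), (δ,43), (δ,44), (ε,43), (ε,44)}
  {δ, ε} × {43, 44, 45} = {(δ,43), (δ,44), (δ,45), (ε,43), (ε,44), (ε,45)}
  {γ, δ, ε} × {43, 44, 45} = {(γ,43), (γ,44), (γ,45), (δ,43), (δ,44), (δ,45), (ε,43), (ε,44), (ε,45)}
These 10 distinct sets form the basis B.
Close under arbitrary unions to get τ_{X×Y}; counting gives |τ_{X×Y}| = 20.


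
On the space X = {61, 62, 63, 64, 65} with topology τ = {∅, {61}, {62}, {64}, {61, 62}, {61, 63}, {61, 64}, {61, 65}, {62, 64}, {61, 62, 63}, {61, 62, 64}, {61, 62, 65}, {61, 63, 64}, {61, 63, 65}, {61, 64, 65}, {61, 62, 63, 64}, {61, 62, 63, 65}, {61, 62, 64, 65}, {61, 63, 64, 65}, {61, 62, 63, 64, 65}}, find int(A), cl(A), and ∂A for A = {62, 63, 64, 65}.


int(A) = {62, 64}, cl(A) = {62, 63, 64, 65}, ∂A = {63, 65}.

Closed sets in (X, τ) are complements of opens:
  closed(X, τ) = {∅, {62}, {63}, {64}, {65}, {62, 63}, {62, 64}, {62, 65}, {63, 64}, {63, 65}, {64, 65}, {61, 63, 65}, {62, 63, 64}, {62, 63, 65}, {62, 64, 65}, {63, 64, 65}, {61, 62, 63, 65}, {61, 63, 64, 65}, {62, 63, 64, 65}, {61, 62, 63, 64, 65}}.
int(A) = ⋃ {U ∈ τ : U ⊆ A}. Opens contained in A: ∅, {62}, {64}, {62, 64}.
Taking the union of these: int(A) = {62, 64}.
cl(A) = ⋂ {C closed : A ⊆ C}. Closed sets containing A: {62, 63, 64, 65}, {61, 62, 63, 64, 65}.
Intersecting these: cl(A) = {62, 63, 64, 65}.
∂A = cl(A) ∖ int(A) = {62, 63, 64, 65} ∖ {62, 64} = {63, 65}.


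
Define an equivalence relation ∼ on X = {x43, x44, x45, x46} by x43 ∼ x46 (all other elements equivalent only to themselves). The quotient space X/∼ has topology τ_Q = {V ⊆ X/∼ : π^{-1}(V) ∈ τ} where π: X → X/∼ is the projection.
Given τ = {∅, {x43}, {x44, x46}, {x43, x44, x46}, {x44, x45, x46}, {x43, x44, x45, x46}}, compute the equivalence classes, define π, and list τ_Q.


X/∼ = {[x43=x46], [x44], [x45]}; |τ_Q| = 3.

Equivalence classes: [x43=x46], [x44], [x45].
Quotient map π: X → X/∼ sends x43 ↦ [x43=x46], x44 ↦ [x44], x45 ↦ [x45], x46 ↦ [x43=x46].
For each subset V ⊆ X/∼, compute π^{-1}(V) ⊆ X and check whether π^{-1}(V) ∈ τ. V is open in τ_Q iff π^{-1}(V) ∈ τ.
  V = {}: π^{-1}(V) = ∅ ∈ τ ✓.
  V = {[x43=x46]}: π^{-1}(V) = {x43, x46} ∉ τ ✗.
  V = {[x44]}: π^{-1}(V) = {x44} ∉ τ ✗.
  V = {[x43=x46], [x44]}: π^{-1}(V) = {x43, x44, x46} ∈ τ ✓.
  V = {[x45]}: π^{-1}(V) = {x45} ∉ τ ✗.
  V = {[x43=x46], [x45]}: π^{-1}(V) = {x43, x45, x46} ∉ τ ✗.
  V = {[x44], [x45]}: π^{-1}(V) = {x44, x45} ∉ τ ✗.
  V = {[x43=x46], [x44], [x45]}: π^{-1}(V) = {x43, x44, x45, x46} ∈ τ ✓.
Open sets in the quotient: τ_Q = {{}, {[x43=x46], [x44]}, {[x43=x46], [x44], [x45]}} (3 elements).


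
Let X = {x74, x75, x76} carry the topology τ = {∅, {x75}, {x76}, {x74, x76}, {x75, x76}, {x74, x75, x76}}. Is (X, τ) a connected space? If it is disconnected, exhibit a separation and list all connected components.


(X, τ) is disconnected; components = [{x75}, {x74, x76}].

Find clopen sets (U ∈ τ with X ∖ U ∈ τ):
  U = ∅, X ∖ U = {x74, x75, x76} — both open, so U is clopen.
  U = {x75}, X ∖ U = {x74, x76} — both open, so U is clopen.
  U = {x74, x76}, X ∖ U = {x75} — both open, so U is clopen.
  U = {x74, x75, x76}, X ∖ U = ∅ — both open, so U is clopen.
Nontrivial clopen(s) exist: e.g. {x75}. So (X, τ) is disconnected.
Compute connected components by grouping points that agree on all clopens:
  component: {x75}
  component: {x74, x76}


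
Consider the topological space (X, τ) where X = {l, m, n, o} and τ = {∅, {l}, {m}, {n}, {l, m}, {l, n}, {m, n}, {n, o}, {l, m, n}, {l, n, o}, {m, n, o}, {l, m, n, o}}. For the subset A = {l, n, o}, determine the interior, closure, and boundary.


int(A) = {l, n, o}, cl(A) = {l, n, o}, ∂A = ∅.

Closed sets in (X, τ) are complements of opens:
  closed(X, τ) = {∅, {l}, {m}, {o}, {l, m}, {l, o}, {m, o}, {n, o}, {l, m, o}, {l, n, o}, {m, n, o}, {l, m, n, o}}.
int(A) = ⋃ {U ∈ τ : U ⊆ A}. Opens contained in A: ∅, {l}, {n}, {l, n}, {n, o}, {l, n, o}.
Taking the union of these: int(A) = {l, n, o}.
cl(A) = ⋂ {C closed : A ⊆ C}. Closed sets containing A: {l, n, o}, {l, m, n, o}.
Intersecting these: cl(A) = {l, n, o}.
∂A = cl(A) ∖ int(A) = {l, n, o} ∖ {l, n, o} = ∅.


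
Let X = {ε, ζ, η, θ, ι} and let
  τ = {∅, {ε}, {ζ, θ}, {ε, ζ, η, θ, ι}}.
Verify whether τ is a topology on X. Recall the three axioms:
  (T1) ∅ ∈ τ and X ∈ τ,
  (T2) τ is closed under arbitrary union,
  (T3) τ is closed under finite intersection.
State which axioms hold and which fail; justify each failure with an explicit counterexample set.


τ is NOT a topology on X.

Axiom (T1): ∅ ∈ τ? Yes; X ∈ τ? Yes.
Axiom (T2/T3): check pairwise unions and intersections of members of τ.
Counterexample for (T2): {ε} ∪ {ζ, θ} = {ε, ζ, θ} ∉ τ. Therefore τ is NOT a topology.


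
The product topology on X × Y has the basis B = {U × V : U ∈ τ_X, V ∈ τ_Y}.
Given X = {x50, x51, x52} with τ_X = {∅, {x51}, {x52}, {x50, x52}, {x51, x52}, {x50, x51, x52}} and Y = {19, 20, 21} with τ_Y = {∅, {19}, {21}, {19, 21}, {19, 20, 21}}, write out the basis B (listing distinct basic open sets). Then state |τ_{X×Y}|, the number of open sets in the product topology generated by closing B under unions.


Basis B = {∅ × ∅, {x51} × {19}, {x51} × {21}, {x52} × {19}, {x52} × {21}, {x50, x52} × {19}, {x50, x52} × {21}, {x51} × {19, 21}, {x51, x52} × {19}, {x51, x52} × {21}, {x52} × {19, 21}, {x50, x51, x52} × {19}, {x50, x51, x52} × {21}, {x51} × {19, 20, 21}, {x52} × {19, 20, 21}, {x50, x52} × {19, 21}, {x51, x52} × {19, 21}, {x50, x52} × {19, 20, 21}, {x50, x51, x52} × {19, 21}, {x51, x52} × {19, 20, 21}, {x50, x51, x52} × {19, 20, 21}}; |τ_{X×Y}| = 70.

Enumerate products U × V with U ∈ τ_X, V ∈ τ_Y (deduplicated):
  ∅ × ∅ = {} (∅)
  {x51} × {19} = {(x51,19)}
  {x51} × {21} = {(x51,21)}
  {x52} × {19} = {(x52,19)}
  {x52} × {21} = {(x52,21)}
  {x50, x52} × {19} = {(x50,19), (x52,19)}
  {x50, x52} × {21} = {(x50,21), (x52,21)}
  {x51} × {19, 21} = {(x51,19), (x51,21)}
  {x51, x52} × {19} = {(x51,19), (x52,19)}
  {x51, x52} × {21} = {(x51,21), (x52,21)}
  {x52} × {19, 21} = {(x52,19), (x52,21)}
  {x50, x51, x52} × {19} = {(x50,19), (x51,19), (x52,19)}
  {x50, x51, x52} × {21} = {(x50,21), (x51,21), (x52,21)}
  {x51} × {19, 20, 21} = {(x51,19), (x51,20), (x51,21)}
  {x52} × {19, 20, 21} = {(x52,19), (x52,20), (x52,21)}
  {x50, x52} × {19, 21} = {(x50,19), (x50,21), (x52,19), (x52,21)}
  {x51, x52} × {19, 21} = {(x51,19), (x51,21), (x52,19), (x52,21)}
  {x50, x52} × {19, 20, 21} = {(x50,19), (x50,20), (x50,21), (x52,19), (x52,20), (x52,21)}
  {x50, x51, x52} × {19, 21} = {(x50,19), (x50,21), (x51,19), (x51,21), (x52,19), (x52,21)}
  {x51, x52} × {19, 20, 21} = {(x51,19), (x51,20), (x51,21), (x52,19), (x52,20), (x52,21)}
  {x50, x51, x52} × {19, 20, 21} = {(x50,19), (x50,20), (x50,21), (x51,19), (x51,20), (x51,21), (x52,19), (x52,20), (x52,21)}
These 21 distinct sets form the basis B.
Close under arbitrary unions to get τ_{X×Y}; counting gives |τ_{X×Y}| = 70.


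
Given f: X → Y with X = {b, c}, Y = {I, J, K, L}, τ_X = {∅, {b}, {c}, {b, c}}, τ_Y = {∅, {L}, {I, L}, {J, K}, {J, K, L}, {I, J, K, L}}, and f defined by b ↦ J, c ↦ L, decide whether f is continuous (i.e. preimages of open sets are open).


f IS continuous.

Compute f^{-1}(U) for each U ∈ τ_Y:
  U = ∅: f^{-1}(U) = ∅ ∈ τ_X ✓.
  U = {L}: f^{-1}(U) = {c} ∈ τ_X ✓.
  U = {I, L}: f^{-1}(U) = {c} ∈ τ_X ✓.
  U = {J, K}: f^{-1}(U) = {b} ∈ τ_X ✓.
  U = {J, K, L}: f^{-1}(U) = {b, c} ∈ τ_X ✓.
  U = {I, J, K, L}: f^{-1}(U) = {b, c} ∈ τ_X ✓.
Every preimage lies in τ_X, so f IS continuous.


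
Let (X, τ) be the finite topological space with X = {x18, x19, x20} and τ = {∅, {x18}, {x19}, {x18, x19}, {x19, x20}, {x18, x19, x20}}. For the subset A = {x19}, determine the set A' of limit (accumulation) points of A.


A' = {x20}

For each x ∈ X, list the open sets U ∈ τ with x ∈ U, then check whether U ∩ (A ∖ {x}) ≠ ∅ for every such U.
  x = x18: open {x18} ∋ x has {x18} ∩ (A ∖ {x18}) = ∅, so x is NOT a limit point.
  x = x19: open {x19} ∋ x has {x19} ∩ (A ∖ {x19}) = ∅, so x is NOT a limit point.
  x = x20: opens ∋ x are {x19, x20}, {x18, x19, x20}; each meets A ∖ {x20}, so x IS a limit point.
Collecting: A' = {x20}.


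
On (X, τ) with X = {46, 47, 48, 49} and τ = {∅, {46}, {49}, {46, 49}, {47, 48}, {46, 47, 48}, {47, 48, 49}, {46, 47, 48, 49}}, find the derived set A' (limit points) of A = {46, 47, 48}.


A' = {47, 48}

For each x ∈ X, list the open sets U ∈ τ with x ∈ U, then check whether U ∩ (A ∖ {x}) ≠ ∅ for every such U.
  x = 46: open {46} ∋ x has {46} ∩ (A ∖ {46}) = ∅, so x is NOT a limit point.
  x = 47: opens ∋ x are {47, 48}, {46, 47, 48}, {47, 48, 49}, {46, 47, 48, 49}; each meets A ∖ {47}, so x IS a limit point.
  x = 48: opens ∋ x are {47, 48}, {46, 47, 48}, {47, 48, 49}, {46, 47, 48, 49}; each meets A ∖ {48}, so x IS a limit point.
  x = 49: open {49} ∋ x has {49} ∩ (A ∖ {49}) = ∅, so x is NOT a limit point.
Collecting: A' = {47, 48}.
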